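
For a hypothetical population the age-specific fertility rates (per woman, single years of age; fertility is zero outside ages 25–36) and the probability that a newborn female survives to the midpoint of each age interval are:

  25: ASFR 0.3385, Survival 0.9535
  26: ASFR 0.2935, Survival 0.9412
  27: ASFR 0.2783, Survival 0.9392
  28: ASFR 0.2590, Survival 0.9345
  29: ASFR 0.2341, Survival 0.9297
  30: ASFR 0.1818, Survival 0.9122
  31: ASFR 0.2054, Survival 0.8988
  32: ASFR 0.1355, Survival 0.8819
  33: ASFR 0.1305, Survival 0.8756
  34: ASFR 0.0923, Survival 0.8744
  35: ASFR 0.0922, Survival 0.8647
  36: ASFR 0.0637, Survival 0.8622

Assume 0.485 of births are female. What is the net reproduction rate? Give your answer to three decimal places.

1.028

Proportion female at birth = 0.485.
Weighting each age-specific rate by interval width and survival:
  25: 1 × 0.3385 × 0.9535 = 0.32276
  26: 1 × 0.2935 × 0.9412 = 0.27624
  27: 1 × 0.2783 × 0.9392 = 0.26138
  28: 1 × 0.2590 × 0.9345 = 0.24204
  29: 1 × 0.2341 × 0.9297 = 0.21764
  30: 1 × 0.1818 × 0.9122 = 0.16584
  31: 1 × 0.2054 × 0.8988 = 0.18461
  32: 1 × 0.1355 × 0.8819 = 0.11950
  33: 1 × 0.1305 × 0.8756 = 0.11427
  34: 1 × 0.0923 × 0.8744 = 0.08071
  35: 1 × 0.0922 × 0.8647 = 0.07973
  36: 1 × 0.0637 × 0.8622 = 0.05492
Sum = 2.11964
NRR = 0.485 × 2.11964 = 1.02803
With NRR above 1 the population is above replacement fertility.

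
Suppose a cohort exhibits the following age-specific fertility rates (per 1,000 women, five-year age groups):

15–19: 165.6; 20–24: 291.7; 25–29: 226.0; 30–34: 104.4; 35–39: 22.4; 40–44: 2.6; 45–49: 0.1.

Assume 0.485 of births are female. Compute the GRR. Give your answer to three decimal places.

Proportion female at birth = 0.485.
Sum of ASFRs = 165.6 + 291.7 + 226.0 + 104.4 + 22.4 + 2.6 + 0.1 = 812.8
TFR = 5 × 812.8 / 1000 = 4.064
GRR = 0.485 × 4.064 = 1.97104

1.971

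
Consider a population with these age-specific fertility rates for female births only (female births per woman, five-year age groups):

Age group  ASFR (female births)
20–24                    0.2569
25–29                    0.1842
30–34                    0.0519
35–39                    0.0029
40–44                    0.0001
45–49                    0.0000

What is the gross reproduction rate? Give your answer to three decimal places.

2.480

Sum of female ASFRs = 0.2569 + 0.1842 + 0.0519 + 0.0029 + 0.0001 + 0.0000 = 0.4960
GRR = 5 × 0.4960 = 2.48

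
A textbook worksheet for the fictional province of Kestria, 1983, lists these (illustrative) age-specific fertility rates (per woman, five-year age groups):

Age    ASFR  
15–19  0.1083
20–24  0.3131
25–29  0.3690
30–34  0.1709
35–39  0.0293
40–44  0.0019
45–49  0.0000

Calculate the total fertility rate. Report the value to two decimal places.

Sum of ASFRs = 0.1083 + 0.3131 + 0.3690 + 0.1709 + 0.0293 + 0.0019 + 0.0000 = 0.9925
TFR = 5 × 0.9925 = 4.9625

4.96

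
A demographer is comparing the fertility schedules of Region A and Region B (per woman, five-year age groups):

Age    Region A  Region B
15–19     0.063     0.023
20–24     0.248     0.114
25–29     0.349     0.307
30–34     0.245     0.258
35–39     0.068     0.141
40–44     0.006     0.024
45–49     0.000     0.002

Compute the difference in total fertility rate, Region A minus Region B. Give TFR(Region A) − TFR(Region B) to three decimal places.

Region A:
  Sum of ASFRs = 0.063 + 0.248 + 0.349 + 0.245 + 0.068 + 0.006 + 0.000 = 0.979
  TFR = 5 × 0.979 = 4.895
Region B:
  Sum of ASFRs = 0.023 + 0.114 + 0.307 + 0.258 + 0.141 + 0.024 + 0.002 = 0.869
  TFR = 5 × 0.869 = 4.345
Difference = 4.895 − 4.345 = 0.55

0.550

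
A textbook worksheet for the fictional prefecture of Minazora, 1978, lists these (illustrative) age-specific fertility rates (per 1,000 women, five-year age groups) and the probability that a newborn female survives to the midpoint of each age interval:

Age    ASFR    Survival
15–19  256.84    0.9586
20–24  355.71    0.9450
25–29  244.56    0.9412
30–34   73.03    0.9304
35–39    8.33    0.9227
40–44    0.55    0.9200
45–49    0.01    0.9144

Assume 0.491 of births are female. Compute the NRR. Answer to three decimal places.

Proportion female at birth = 0.491.
Weighting each age-specific rate by interval width and survival:
  15–19: 5 × 256.84/1000 × 0.9586 = 1.23103
  20–24: 5 × 355.71/1000 × 0.9450 = 1.68073
  25–29: 5 × 244.56/1000 × 0.9412 = 1.15090
  30–34: 5 × 73.03/1000 × 0.9304 = 0.33974
  35–39: 5 × 8.33/1000 × 0.9227 = 0.03843
  40–44: 5 × 0.55/1000 × 0.9200 = 0.00253
  45–49: 5 × 0.01/1000 × 0.9144 = 0.00005
Sum = 4.44341
NRR = 0.491 × 4.44341 = 2.18171

2.182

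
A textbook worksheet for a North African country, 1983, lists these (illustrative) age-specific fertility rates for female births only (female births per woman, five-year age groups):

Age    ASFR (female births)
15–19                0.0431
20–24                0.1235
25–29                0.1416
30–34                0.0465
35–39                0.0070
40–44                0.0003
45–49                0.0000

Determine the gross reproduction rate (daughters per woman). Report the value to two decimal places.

1.81

Sum of female ASFRs = 0.0431 + 0.1235 + 0.1416 + 0.0465 + 0.0070 + 0.0003 + 0.0000 = 0.3620
GRR = 5 × 0.3620 = 1.81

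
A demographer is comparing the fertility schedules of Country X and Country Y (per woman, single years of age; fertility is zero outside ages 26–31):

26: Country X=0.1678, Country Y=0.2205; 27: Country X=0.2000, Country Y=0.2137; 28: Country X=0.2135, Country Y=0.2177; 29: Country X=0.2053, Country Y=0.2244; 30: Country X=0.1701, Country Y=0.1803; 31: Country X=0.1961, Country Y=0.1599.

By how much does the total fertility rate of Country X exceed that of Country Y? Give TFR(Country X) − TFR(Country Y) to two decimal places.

-0.06

Country X:
  Sum of ASFRs = 0.1678 + 0.2000 + 0.2135 + 0.2053 + 0.1701 + 0.1961 = 1.1528
  TFR = 1.1528
Country Y:
  Sum of ASFRs = 0.2205 + 0.2137 + 0.2177 + 0.2244 + 0.1803 + 0.1599 = 1.2165
  TFR = 1.2165
Difference = 1.1528 − 1.2165 = -0.0637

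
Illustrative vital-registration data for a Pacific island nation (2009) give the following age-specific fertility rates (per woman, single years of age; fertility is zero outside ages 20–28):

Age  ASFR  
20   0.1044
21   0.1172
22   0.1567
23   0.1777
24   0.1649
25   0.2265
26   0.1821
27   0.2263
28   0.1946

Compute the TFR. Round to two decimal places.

1.55

Sum of ASFRs = 0.1044 + 0.1172 + 0.1567 + 0.1777 + 0.1649 + 0.2265 + 0.1821 + 0.2263 + 0.1946 = 1.5504
TFR = 1.5504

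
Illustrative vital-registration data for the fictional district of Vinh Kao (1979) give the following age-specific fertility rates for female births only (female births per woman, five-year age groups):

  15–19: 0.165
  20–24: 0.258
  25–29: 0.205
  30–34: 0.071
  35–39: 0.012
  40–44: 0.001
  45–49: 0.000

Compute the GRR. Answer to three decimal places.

3.560

Sum of female ASFRs = 0.165 + 0.258 + 0.205 + 0.071 + 0.012 + 0.001 + 0.000 = 0.712
GRR = 5 × 0.712 = 3.56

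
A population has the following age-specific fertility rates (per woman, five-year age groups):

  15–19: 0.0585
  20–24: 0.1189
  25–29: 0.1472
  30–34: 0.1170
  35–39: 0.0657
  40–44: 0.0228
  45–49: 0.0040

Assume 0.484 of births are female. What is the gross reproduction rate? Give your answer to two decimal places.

Proportion female at birth = 0.484.
Sum of ASFRs = 0.0585 + 0.1189 + 0.1472 + 0.1170 + 0.0657 + 0.0228 + 0.0040 = 0.5341
TFR = 5 × 0.5341 = 2.6705
GRR = 0.484 × 2.6705 = 1.29252

1.29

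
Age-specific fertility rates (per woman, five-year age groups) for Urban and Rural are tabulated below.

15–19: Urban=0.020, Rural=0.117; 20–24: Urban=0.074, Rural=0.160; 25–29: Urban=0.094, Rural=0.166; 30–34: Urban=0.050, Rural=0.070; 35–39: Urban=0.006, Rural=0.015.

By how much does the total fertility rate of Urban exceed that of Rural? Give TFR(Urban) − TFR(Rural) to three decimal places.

Urban:
  Sum of ASFRs = 0.020 + 0.074 + 0.094 + 0.050 + 0.006 = 0.244
  TFR = 5 × 0.244 = 1.22
Rural:
  Sum of ASFRs = 0.117 + 0.160 + 0.166 + 0.070 + 0.015 = 0.528
  TFR = 5 × 0.528 = 2.64
Difference = 1.22 − 2.64 = -1.42

-1.420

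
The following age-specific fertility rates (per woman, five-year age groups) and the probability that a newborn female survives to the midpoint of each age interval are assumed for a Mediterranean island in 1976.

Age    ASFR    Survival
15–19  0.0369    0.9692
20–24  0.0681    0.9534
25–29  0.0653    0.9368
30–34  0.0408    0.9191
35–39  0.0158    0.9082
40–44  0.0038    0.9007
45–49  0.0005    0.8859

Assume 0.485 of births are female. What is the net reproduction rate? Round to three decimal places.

Proportion female at birth = 0.485.
Survival-weighted fertility by age (5·fₓ·Sₓ):
  15–19: 5 × 0.0369 × 0.9692 = 0.17882
  20–24: 5 × 0.0681 × 0.9534 = 0.32463
  25–29: 5 × 0.0653 × 0.9368 = 0.30587
  30–34: 5 × 0.0408 × 0.9191 = 0.18750
  35–39: 5 × 0.0158 × 0.9082 = 0.07175
  40–44: 5 × 0.0038 × 0.9007 = 0.01711
  45–49: 5 × 0.0005 × 0.8859 = 0.00221
Sum = 1.08789
NRR = 0.485 × 1.08789 = 0.52763
An NRR under 1 implies long-run decline under these rates.

0.528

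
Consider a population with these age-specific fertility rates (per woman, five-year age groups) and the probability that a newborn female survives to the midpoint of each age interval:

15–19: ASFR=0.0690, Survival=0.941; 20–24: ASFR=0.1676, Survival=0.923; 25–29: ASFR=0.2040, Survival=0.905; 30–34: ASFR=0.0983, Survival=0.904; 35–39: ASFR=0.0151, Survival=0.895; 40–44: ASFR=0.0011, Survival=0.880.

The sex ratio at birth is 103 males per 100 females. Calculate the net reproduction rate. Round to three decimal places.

1.250

Proportion female at birth = 100 / (100 + 103) = 0.49261.
Weighting each age-specific rate by interval width and survival:
  15–19: 5 × 0.0690 × 0.941 = 0.32465
  20–24: 5 × 0.1676 × 0.923 = 0.77347
  25–29: 5 × 0.2040 × 0.905 = 0.92310
  30–34: 5 × 0.0983 × 0.904 = 0.44432
  35–39: 5 × 0.0151 × 0.895 = 0.06757
  40–44: 5 × 0.0011 × 0.880 = 0.00484
Sum = 2.53795
NRR = 0.49261 × 2.53795 = 1.25022
An NRR exceeding 1 indicates intrinsic growth under these rates.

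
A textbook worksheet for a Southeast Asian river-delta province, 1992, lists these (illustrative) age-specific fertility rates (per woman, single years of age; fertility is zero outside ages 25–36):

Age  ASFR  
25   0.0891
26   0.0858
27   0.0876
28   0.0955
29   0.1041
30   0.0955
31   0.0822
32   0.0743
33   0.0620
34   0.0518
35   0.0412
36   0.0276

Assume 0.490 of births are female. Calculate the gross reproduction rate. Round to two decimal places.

0.44

Proportion female at birth = 0.490.
Sum of ASFRs = 0.0891 + 0.0858 + 0.0876 + 0.0955 + 0.1041 + 0.0955 + 0.0822 + 0.0743 + 0.0620 + 0.0518 + 0.0412 + 0.0276 = 0.8967
TFR = 0.8967
GRR = 0.490 × 0.8967 = 0.43938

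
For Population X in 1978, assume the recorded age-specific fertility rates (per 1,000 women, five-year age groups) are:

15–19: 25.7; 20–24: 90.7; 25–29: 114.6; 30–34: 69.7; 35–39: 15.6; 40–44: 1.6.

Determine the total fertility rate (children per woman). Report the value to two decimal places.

1.59

Sum of ASFRs = 25.7 + 90.7 + 114.6 + 69.7 + 15.6 + 1.6 = 317.9
TFR = 5 × 317.9 / 1000 = 1.5895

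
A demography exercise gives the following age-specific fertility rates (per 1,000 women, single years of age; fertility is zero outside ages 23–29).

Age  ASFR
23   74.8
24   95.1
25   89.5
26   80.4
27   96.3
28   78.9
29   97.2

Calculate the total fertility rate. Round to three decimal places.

Sum of ASFRs = 74.8 + 95.1 + 89.5 + 80.4 + 96.3 + 78.9 + 97.2 = 612.2
TFR = 612.2 / 1000 = 0.6122

0.612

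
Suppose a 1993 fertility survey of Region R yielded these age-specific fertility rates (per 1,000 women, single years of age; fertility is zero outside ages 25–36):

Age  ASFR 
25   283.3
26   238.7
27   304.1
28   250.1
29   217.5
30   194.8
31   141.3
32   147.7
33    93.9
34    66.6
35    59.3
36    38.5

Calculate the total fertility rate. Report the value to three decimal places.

Sum of ASFRs = 283.3 + 238.7 + 304.1 + 250.1 + 217.5 + 194.8 + 141.3 + 147.7 + 93.9 + 66.6 + 59.3 + 38.5 = 2035.8
TFR = 2035.8 / 1000 = 2.0358

2.036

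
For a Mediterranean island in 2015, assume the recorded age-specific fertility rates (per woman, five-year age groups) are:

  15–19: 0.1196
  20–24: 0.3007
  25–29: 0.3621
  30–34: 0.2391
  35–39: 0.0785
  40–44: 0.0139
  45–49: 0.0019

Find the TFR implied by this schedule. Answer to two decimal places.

Sum of ASFRs = 0.1196 + 0.3007 + 0.3621 + 0.2391 + 0.0785 + 0.0139 + 0.0019 = 1.1158
TFR = 5 × 1.1158 = 5.579

5.58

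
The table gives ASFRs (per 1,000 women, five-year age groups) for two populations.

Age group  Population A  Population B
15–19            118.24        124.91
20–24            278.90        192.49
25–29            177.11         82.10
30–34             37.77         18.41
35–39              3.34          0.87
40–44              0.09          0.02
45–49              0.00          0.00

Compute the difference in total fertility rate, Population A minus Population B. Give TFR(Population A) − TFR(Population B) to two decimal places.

Population A:
  Sum of ASFRs = 118.24 + 278.90 + 177.11 + 37.77 + 3.34 + 0.09 + 0.00 = 615.45
  TFR = 5 × 615.45 / 1000 = 3.07725
Population B:
  Sum of ASFRs = 124.91 + 192.49 + 82.10 + 18.41 + 0.87 + 0.02 + 0.00 = 418.80
  TFR = 5 × 418.80 / 1000 = 2.094
Difference = 3.07725 − 2.094 = 0.98325

0.98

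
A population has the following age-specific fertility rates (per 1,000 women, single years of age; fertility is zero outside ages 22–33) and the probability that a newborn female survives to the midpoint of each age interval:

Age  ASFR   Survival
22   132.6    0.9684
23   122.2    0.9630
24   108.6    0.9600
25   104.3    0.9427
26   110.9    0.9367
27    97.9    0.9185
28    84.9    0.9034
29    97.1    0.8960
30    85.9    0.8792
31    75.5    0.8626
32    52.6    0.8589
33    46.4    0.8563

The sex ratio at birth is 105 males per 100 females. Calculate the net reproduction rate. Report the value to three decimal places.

0.503

Proportion female at birth = 100 / (100 + 105) = 0.48780.
Weighting each age-specific rate by interval width and survival:
  22: 1 × 132.6/1000 × 0.9684 = 0.12841
  23: 1 × 122.2/1000 × 0.9630 = 0.11768
  24: 1 × 108.6/1000 × 0.9600 = 0.10426
  25: 1 × 104.3/1000 × 0.9427 = 0.09832
  26: 1 × 110.9/1000 × 0.9367 = 0.10388
  27: 1 × 97.9/1000 × 0.9185 = 0.08992
  28: 1 × 84.9/1000 × 0.9034 = 0.07670
  29: 1 × 97.1/1000 × 0.8960 = 0.08700
  30: 1 × 85.9/1000 × 0.8792 = 0.07552
  31: 1 × 75.5/1000 × 0.8626 = 0.06513
  32: 1 × 52.6/1000 × 0.8589 = 0.04518
  33: 1 × 46.4/1000 × 0.8563 = 0.03973
Sum = 1.03173
NRR = 0.48780 × 1.03173 = 0.50328
With NRR below 1 the population is below replacement fertility.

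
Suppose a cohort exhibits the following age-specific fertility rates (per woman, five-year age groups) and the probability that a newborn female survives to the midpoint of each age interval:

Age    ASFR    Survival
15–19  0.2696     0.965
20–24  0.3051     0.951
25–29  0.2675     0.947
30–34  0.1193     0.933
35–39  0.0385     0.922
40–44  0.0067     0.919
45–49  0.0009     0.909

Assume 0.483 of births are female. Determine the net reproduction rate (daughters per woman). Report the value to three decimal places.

Proportion female at birth = 0.483.
Per-age-group product (5 × ASFR × survival probability):
  15–19: 5 × 0.2696 × 0.965 = 1.30082
  20–24: 5 × 0.3051 × 0.951 = 1.45075
  25–29: 5 × 0.2675 × 0.947 = 1.26661
  30–34: 5 × 0.1193 × 0.933 = 0.55653
  35–39: 5 × 0.0385 × 0.922 = 0.17749
  40–44: 5 × 0.0067 × 0.919 = 0.03079
  45–49: 5 × 0.0009 × 0.909 = 0.00409
Sum = 4.78708
NRR = 0.483 × 4.78708 = 2.31216
NRR > 1, so each generation more than replaces itself.

2.312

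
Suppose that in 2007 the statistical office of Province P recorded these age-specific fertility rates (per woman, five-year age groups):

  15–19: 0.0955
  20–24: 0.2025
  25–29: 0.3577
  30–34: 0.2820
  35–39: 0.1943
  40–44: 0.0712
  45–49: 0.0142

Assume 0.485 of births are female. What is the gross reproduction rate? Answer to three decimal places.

2.952

Proportion female at birth = 0.485.
Sum of ASFRs = 0.0955 + 0.2025 + 0.3577 + 0.2820 + 0.1943 + 0.0712 + 0.0142 = 1.2174
TFR = 5 × 1.2174 = 6.087
GRR = 0.485 × 6.087 = 2.95220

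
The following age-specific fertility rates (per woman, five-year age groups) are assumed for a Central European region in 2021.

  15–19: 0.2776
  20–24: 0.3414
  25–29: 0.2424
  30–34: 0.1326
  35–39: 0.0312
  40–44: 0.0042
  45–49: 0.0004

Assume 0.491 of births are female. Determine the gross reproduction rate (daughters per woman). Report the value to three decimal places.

2.528

Proportion female at birth = 0.491.
Sum of ASFRs = 0.2776 + 0.3414 + 0.2424 + 0.1326 + 0.0312 + 0.0042 + 0.0004 = 1.0298
TFR = 5 × 1.0298 = 5.149
GRR = 0.491 × 5.149 = 2.52816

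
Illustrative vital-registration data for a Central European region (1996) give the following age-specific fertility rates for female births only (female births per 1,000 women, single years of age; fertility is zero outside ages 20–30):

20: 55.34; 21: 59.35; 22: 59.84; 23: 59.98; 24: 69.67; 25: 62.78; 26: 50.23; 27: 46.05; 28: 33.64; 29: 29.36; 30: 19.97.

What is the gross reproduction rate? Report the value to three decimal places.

0.546

Sum of female ASFRs = 55.34 + 59.35 + 59.84 + 59.98 + 69.67 + 62.78 + 50.23 + 46.05 + 33.64 + 29.36 + 19.97 = 546.21
GRR = 546.21 / 1000 = 0.54621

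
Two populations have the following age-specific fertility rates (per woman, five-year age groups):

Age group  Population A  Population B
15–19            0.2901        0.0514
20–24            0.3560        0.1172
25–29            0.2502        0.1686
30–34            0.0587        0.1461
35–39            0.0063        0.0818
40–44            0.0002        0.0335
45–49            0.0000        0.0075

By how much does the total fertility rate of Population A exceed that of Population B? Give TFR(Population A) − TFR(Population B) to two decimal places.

Population A:
  Sum of ASFRs = 0.2901 + 0.3560 + 0.2502 + 0.0587 + 0.0063 + 0.0002 + 0.0000 = 0.9615
  TFR = 5 × 0.9615 = 4.8075
Population B:
  Sum of ASFRs = 0.0514 + 0.1172 + 0.1686 + 0.1461 + 0.0818 + 0.0335 + 0.0075 = 0.6061
  TFR = 5 × 0.6061 = 3.0305
Difference = 4.8075 − 3.0305 = 1.777

1.78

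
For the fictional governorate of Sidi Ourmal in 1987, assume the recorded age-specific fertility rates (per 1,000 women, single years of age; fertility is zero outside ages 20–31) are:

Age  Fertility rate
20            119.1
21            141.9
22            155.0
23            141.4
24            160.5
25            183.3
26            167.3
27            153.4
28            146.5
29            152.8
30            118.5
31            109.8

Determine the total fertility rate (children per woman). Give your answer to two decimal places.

1.75

Sum of ASFRs = 119.1 + 141.9 + 155.0 + 141.4 + 160.5 + 183.3 + 167.3 + 153.4 + 146.5 + 152.8 + 118.5 + 109.8 = 1749.5
TFR = 1749.5 / 1000 = 1.7495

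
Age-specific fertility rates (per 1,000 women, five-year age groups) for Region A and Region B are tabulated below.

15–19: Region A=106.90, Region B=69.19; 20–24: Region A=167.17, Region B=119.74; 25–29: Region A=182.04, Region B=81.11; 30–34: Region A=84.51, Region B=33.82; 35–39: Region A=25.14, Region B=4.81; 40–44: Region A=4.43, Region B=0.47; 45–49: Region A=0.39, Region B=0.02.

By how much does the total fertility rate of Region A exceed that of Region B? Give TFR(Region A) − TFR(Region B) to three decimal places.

Region A:
  Sum of ASFRs = 106.90 + 167.17 + 182.04 + 84.51 + 25.14 + 4.43 + 0.39 = 570.58
  TFR = 5 × 570.58 / 1000 = 2.8529
Region B:
  Sum of ASFRs = 69.19 + 119.74 + 81.11 + 33.82 + 4.81 + 0.47 + 0.02 = 309.16
  TFR = 5 × 309.16 / 1000 = 1.5458
Difference = 2.8529 − 1.5458 = 1.3071

1.307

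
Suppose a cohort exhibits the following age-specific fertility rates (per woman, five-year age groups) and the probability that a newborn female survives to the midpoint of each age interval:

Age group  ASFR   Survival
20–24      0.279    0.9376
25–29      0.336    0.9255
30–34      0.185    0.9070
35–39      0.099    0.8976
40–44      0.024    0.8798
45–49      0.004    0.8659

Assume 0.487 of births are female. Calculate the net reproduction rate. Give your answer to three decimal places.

2.079

Proportion female at birth = 0.487.
Each age group contributes 5 × ASFR × survival:
  20–24: 5 × 0.279 × 0.9376 = 1.30795
  25–29: 5 × 0.336 × 0.9255 = 1.55484
  30–34: 5 × 0.185 × 0.9070 = 0.83898
  35–39: 5 × 0.099 × 0.8976 = 0.44431
  40–44: 5 × 0.024 × 0.8798 = 0.10558
  45–49: 5 × 0.004 × 0.8659 = 0.01732
Sum = 4.26898
NRR = 0.487 × 4.26898 = 2.07899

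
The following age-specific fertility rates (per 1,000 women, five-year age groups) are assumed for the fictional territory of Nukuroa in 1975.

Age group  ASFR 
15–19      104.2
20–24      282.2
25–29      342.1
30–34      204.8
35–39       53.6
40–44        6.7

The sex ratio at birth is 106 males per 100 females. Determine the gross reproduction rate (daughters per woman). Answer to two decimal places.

2.41

Proportion female at birth = 100 / (100 + 106) = 0.48544.
Sum of ASFRs = 104.2 + 282.2 + 342.1 + 204.8 + 53.6 + 6.7 = 993.6
TFR = 5 × 993.6 / 1000 = 4.968
GRR = 0.48544 × 4.968 = 2.41167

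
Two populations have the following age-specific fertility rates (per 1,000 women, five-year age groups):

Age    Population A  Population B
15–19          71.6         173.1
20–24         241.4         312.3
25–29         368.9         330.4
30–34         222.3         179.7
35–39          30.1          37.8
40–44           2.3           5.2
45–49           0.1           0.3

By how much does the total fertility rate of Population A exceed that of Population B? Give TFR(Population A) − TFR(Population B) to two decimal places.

-0.51

Population A:
  Sum of ASFRs = 71.6 + 241.4 + 368.9 + 222.3 + 30.1 + 2.3 + 0.1 = 936.7
  TFR = 5 × 936.7 / 1000 = 4.6835
Population B:
  Sum of ASFRs = 173.1 + 312.3 + 330.4 + 179.7 + 37.8 + 5.2 + 0.3 = 1038.8
  TFR = 5 × 1038.8 / 1000 = 5.194
Difference = 4.6835 − 5.194 = -0.5105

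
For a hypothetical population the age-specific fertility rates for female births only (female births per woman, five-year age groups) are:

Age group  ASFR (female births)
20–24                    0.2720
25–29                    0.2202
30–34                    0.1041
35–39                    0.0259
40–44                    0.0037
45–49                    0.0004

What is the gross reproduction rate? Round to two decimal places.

Sum of female ASFRs = 0.2720 + 0.2202 + 0.1041 + 0.0259 + 0.0037 + 0.0004 = 0.6263
GRR = 5 × 0.6263 = 3.1315

3.13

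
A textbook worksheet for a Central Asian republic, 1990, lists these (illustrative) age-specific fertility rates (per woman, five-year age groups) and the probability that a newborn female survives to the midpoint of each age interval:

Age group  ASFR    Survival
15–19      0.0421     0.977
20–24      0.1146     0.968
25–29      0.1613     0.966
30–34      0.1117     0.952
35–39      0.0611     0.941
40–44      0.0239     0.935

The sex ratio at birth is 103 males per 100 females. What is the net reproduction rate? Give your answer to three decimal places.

Proportion female at birth = 100 / (100 + 103) = 0.49261.
Survival-weighted fertility by age (5·fₓ·Sₓ):
  15–19: 5 × 0.0421 × 0.977 = 0.20566
  20–24: 5 × 0.1146 × 0.968 = 0.55466
  25–29: 5 × 0.1613 × 0.966 = 0.77908
  30–34: 5 × 0.1117 × 0.952 = 0.53169
  35–39: 5 × 0.0611 × 0.941 = 0.28748
  40–44: 5 × 0.0239 × 0.935 = 0.11173
Sum = 2.47030
NRR = 0.49261 × 2.47030 = 1.21689
An NRR exceeding 1 indicates intrinsic growth under these rates.

1.217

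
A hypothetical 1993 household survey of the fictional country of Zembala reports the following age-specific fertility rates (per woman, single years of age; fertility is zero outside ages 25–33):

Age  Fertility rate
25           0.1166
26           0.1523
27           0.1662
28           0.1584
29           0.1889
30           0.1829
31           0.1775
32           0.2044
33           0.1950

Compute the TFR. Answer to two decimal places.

1.54

Sum of ASFRs = 0.1166 + 0.1523 + 0.1662 + 0.1584 + 0.1889 + 0.1829 + 0.1775 + 0.2044 + 0.1950 = 1.5422
TFR = 1.5422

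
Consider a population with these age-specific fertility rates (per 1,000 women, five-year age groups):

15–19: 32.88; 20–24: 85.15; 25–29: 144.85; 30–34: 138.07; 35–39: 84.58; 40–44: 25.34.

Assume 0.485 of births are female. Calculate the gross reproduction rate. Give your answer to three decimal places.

Proportion female at birth = 0.485.
Sum of ASFRs = 32.88 + 85.15 + 144.85 + 138.07 + 84.58 + 25.34 = 510.87
TFR = 5 × 510.87 / 1000 = 2.55435
GRR = 0.485 × 2.55435 = 1.23886

1.239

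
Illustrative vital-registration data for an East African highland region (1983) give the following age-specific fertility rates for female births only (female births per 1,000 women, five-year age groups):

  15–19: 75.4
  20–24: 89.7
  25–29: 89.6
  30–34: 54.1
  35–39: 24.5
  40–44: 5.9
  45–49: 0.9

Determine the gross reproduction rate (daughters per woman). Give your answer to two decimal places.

1.70

Sum of female ASFRs = 75.4 + 89.7 + 89.6 + 54.1 + 24.5 + 5.9 + 0.9 = 340.1
GRR = 5 × 340.1 / 1000 = 1.7005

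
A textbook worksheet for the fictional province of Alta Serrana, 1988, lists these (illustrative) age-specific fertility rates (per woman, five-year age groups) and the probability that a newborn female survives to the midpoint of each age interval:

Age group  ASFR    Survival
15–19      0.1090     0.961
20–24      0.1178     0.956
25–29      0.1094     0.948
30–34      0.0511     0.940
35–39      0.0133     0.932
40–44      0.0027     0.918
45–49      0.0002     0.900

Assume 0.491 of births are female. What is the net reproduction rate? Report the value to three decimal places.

0.943

Proportion female at birth = 0.491.
Survival-weighted fertility by age (5·fₓ·Sₓ):
  15–19: 5 × 0.1090 × 0.961 = 0.52375
  20–24: 5 × 0.1178 × 0.956 = 0.56308
  25–29: 5 × 0.1094 × 0.948 = 0.51856
  30–34: 5 × 0.0511 × 0.940 = 0.24017
  35–39: 5 × 0.0133 × 0.932 = 0.06198
  40–44: 5 × 0.0027 × 0.918 = 0.01239
  45–49: 5 × 0.0002 × 0.900 = 0.00090
Sum = 1.92083
NRR = 0.491 × 1.92083 = 0.94313
With NRR below 1 the population is below replacement fertility.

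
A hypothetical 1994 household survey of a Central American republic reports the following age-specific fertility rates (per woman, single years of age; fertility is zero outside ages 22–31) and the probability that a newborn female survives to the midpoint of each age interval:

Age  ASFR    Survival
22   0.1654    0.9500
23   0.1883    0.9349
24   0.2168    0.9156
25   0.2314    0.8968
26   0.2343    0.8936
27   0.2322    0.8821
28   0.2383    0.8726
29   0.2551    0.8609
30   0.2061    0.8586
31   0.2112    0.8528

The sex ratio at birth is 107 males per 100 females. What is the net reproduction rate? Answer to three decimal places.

0.936

Proportion female at birth = 100 / (100 + 107) = 0.48309.
Survival-weighted fertility by age (1·fₓ·Sₓ):
  22: 1 × 0.1654 × 0.9500 = 0.15713
  23: 1 × 0.1883 × 0.9349 = 0.17604
  24: 1 × 0.2168 × 0.9156 = 0.19850
  25: 1 × 0.2314 × 0.8968 = 0.20752
  26: 1 × 0.2343 × 0.8936 = 0.20937
  27: 1 × 0.2322 × 0.8821 = 0.20482
  28: 1 × 0.2383 × 0.8726 = 0.20794
  29: 1 × 0.2551 × 0.8609 = 0.21962
  30: 1 × 0.2061 × 0.8586 = 0.17696
  31: 1 × 0.2112 × 0.8528 = 0.18011
Sum = 1.93801
NRR = 0.48309 × 1.93801 = 0.93623
An NRR under 1 implies long-run decline under these rates.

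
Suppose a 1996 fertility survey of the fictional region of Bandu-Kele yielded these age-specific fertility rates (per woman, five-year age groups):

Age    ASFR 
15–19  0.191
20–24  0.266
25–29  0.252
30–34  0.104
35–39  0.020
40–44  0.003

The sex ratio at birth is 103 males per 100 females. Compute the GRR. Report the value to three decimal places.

2.059

Proportion female at birth = 100 / (100 + 103) = 0.49261.
Sum of ASFRs = 0.191 + 0.266 + 0.252 + 0.104 + 0.020 + 0.003 = 0.836
TFR = 5 × 0.836 = 4.18
GRR = 0.49261 × 4.18 = 2.05911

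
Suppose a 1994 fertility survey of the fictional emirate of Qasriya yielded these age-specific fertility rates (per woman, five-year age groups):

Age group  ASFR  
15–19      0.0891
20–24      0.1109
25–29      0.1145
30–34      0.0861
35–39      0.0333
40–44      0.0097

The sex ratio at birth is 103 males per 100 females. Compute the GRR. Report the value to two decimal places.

1.09

Proportion female at birth = 100 / (100 + 103) = 0.49261.
Sum of ASFRs = 0.0891 + 0.1109 + 0.1145 + 0.0861 + 0.0333 + 0.0097 = 0.4436
TFR = 5 × 0.4436 = 2.218
GRR = 0.49261 × 2.218 = 1.09261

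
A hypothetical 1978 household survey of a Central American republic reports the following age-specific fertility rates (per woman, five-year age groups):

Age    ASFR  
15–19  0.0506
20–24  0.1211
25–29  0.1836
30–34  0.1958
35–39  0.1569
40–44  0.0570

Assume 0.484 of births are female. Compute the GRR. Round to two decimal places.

1.85

Proportion female at birth = 0.484.
Sum of ASFRs = 0.0506 + 0.1211 + 0.1836 + 0.1958 + 0.1569 + 0.0570 = 0.7650
TFR = 5 × 0.7650 = 3.825
GRR = 0.484 × 3.825 = 1.85130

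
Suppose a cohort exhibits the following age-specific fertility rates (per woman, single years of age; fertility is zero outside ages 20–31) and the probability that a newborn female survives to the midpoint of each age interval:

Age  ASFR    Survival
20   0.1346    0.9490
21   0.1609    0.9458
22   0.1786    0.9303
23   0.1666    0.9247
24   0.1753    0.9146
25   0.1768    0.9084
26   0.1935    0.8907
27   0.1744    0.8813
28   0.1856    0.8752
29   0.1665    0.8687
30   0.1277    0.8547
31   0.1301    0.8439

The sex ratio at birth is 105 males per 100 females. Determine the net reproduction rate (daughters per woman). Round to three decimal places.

0.865

Proportion female at birth = 100 / (100 + 105) = 0.48780.
Survival-weighted fertility by age (1·fₓ·Sₓ):
  20: 1 × 0.1346 × 0.9490 = 0.12774
  21: 1 × 0.1609 × 0.9458 = 0.15218
  22: 1 × 0.1786 × 0.9303 = 0.16615
  23: 1 × 0.1666 × 0.9247 = 0.15406
  24: 1 × 0.1753 × 0.9146 = 0.16033
  25: 1 × 0.1768 × 0.9084 = 0.16061
  26: 1 × 0.1935 × 0.8907 = 0.17235
  27: 1 × 0.1744 × 0.8813 = 0.15370
  28: 1 × 0.1856 × 0.8752 = 0.16244
  29: 1 × 0.1665 × 0.8687 = 0.14464
  30: 1 × 0.1277 × 0.8547 = 0.10915
  31: 1 × 0.1301 × 0.8439 = 0.10979
Sum = 1.77314
NRR = 0.48780 × 1.77314 = 0.86494
NRR < 1, so the cohort does not fully replace itself.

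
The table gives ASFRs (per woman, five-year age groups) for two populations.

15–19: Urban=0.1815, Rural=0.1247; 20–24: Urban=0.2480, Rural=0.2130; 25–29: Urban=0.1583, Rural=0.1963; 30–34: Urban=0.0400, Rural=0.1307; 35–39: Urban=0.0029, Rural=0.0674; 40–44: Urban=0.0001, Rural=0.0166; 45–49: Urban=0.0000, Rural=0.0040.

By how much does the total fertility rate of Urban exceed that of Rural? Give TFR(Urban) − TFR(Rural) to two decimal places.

-0.61

Urban:
  Sum of ASFRs = 0.1815 + 0.2480 + 0.1583 + 0.0400 + 0.0029 + 0.0001 + 0.0000 = 0.6308
  TFR = 5 × 0.6308 = 3.154
Rural:
  Sum of ASFRs = 0.1247 + 0.2130 + 0.1963 + 0.1307 + 0.0674 + 0.0166 + 0.0040 = 0.7527
  TFR = 5 × 0.7527 = 3.7635
Difference = 3.154 − 3.7635 = -0.6095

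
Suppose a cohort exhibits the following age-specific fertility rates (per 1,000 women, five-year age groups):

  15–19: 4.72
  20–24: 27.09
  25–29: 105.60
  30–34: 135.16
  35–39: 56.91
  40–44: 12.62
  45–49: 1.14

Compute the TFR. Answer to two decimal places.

1.72

Sum of ASFRs = 4.72 + 27.09 + 105.60 + 135.16 + 56.91 + 12.62 + 1.14 = 343.24
TFR = 5 × 343.24 / 1000 = 1.7162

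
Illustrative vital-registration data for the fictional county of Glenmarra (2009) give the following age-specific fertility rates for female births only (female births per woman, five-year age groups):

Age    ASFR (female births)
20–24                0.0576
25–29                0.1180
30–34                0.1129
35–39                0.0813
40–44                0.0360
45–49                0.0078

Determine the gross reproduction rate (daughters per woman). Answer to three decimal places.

Sum of female ASFRs = 0.0576 + 0.1180 + 0.1129 + 0.0813 + 0.0360 + 0.0078 = 0.4136
GRR = 5 × 0.4136 = 2.068

2.068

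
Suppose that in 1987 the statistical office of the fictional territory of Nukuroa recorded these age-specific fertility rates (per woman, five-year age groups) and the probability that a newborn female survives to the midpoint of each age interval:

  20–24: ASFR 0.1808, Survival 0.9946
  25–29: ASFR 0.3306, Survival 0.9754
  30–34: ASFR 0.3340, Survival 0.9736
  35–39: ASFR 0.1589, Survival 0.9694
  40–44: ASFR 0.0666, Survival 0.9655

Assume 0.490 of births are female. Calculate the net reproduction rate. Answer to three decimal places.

Proportion female at birth = 0.490.
Per-age-group product (5 × ASFR × survival probability):
  20–24: 5 × 0.1808 × 0.9946 = 0.89912
  25–29: 5 × 0.3306 × 0.9754 = 1.61234
  30–34: 5 × 0.3340 × 0.9736 = 1.62591
  35–39: 5 × 0.1589 × 0.9694 = 0.77019
  40–44: 5 × 0.0666 × 0.9655 = 0.32151
Sum = 5.22907
NRR = 0.490 × 5.22907 = 2.56224
NRR > 1, so each generation more than replaces itself.

2.562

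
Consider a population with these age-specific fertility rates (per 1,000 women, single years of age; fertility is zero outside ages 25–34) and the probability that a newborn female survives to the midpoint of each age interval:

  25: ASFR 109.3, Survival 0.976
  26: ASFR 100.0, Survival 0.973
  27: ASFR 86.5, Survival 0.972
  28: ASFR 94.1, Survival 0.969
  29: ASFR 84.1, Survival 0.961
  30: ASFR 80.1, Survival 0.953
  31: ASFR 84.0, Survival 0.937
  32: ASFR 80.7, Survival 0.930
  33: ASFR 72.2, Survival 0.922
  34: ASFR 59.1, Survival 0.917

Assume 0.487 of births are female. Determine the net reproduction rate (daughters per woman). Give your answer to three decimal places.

0.395

Proportion female at birth = 0.487.
Weighting each age-specific rate by interval width and survival:
  25: 1 × 109.3/1000 × 0.976 = 0.10668
  26: 1 × 100.0/1000 × 0.973 = 0.09730
  27: 1 × 86.5/1000 × 0.972 = 0.08408
  28: 1 × 94.1/1000 × 0.969 = 0.09118
  29: 1 × 84.1/1000 × 0.961 = 0.08082
  30: 1 × 80.1/1000 × 0.953 = 0.07634
  31: 1 × 84.0/1000 × 0.937 = 0.07871
  32: 1 × 80.7/1000 × 0.930 = 0.07505
  33: 1 × 72.2/1000 × 0.922 = 0.06657
  34: 1 × 59.1/1000 × 0.917 = 0.05419
Sum = 0.81092
NRR = 0.487 × 0.81092 = 0.39492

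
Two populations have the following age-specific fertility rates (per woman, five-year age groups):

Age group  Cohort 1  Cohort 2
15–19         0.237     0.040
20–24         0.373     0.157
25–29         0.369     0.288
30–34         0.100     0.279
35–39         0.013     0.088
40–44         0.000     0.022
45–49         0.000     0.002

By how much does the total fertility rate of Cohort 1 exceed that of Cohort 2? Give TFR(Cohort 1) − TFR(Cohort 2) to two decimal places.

1.08

Cohort 1:
  Sum of ASFRs = 0.237 + 0.373 + 0.369 + 0.100 + 0.013 + 0.000 + 0.000 = 1.092
  TFR = 5 × 1.092 = 5.46
Cohort 2:
  Sum of ASFRs = 0.040 + 0.157 + 0.288 + 0.279 + 0.088 + 0.022 + 0.002 = 0.876
  TFR = 5 × 0.876 = 4.38
Difference = 5.46 − 4.38 = 1.08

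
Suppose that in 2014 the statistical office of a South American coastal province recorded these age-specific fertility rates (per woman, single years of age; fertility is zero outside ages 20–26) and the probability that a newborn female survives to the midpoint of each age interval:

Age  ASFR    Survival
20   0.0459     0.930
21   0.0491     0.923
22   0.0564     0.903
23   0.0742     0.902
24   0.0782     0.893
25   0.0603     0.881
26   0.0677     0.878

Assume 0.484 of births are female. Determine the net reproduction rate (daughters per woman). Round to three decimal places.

Proportion female at birth = 0.484.
Survival-weighted fertility by age (1·fₓ·Sₓ):
  20: 1 × 0.0459 × 0.930 = 0.04269
  21: 1 × 0.0491 × 0.923 = 0.04532
  22: 1 × 0.0564 × 0.903 = 0.05093
  23: 1 × 0.0742 × 0.902 = 0.06693
  24: 1 × 0.0782 × 0.893 = 0.06983
  25: 1 × 0.0603 × 0.881 = 0.05312
  26: 1 × 0.0677 × 0.878 = 0.05944
Sum = 0.38826
NRR = 0.484 × 0.38826 = 0.18792

0.188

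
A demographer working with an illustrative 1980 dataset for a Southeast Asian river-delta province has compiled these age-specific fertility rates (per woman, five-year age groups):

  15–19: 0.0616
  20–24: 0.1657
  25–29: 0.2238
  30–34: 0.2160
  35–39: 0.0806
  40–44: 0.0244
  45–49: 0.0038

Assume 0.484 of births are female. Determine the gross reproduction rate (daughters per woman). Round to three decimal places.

1.878

Proportion female at birth = 0.484.
Sum of ASFRs = 0.0616 + 0.1657 + 0.2238 + 0.2160 + 0.0806 + 0.0244 + 0.0038 = 0.7759
TFR = 5 × 0.7759 = 3.8795
GRR = 0.484 × 3.8795 = 1.87768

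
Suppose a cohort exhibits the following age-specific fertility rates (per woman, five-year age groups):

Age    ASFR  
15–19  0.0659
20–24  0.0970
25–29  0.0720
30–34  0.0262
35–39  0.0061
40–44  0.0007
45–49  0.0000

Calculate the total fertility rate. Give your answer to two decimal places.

Sum of ASFRs = 0.0659 + 0.0970 + 0.0720 + 0.0262 + 0.0061 + 0.0007 + 0.0000 = 0.2679
TFR = 5 × 0.2679 = 1.3395

1.34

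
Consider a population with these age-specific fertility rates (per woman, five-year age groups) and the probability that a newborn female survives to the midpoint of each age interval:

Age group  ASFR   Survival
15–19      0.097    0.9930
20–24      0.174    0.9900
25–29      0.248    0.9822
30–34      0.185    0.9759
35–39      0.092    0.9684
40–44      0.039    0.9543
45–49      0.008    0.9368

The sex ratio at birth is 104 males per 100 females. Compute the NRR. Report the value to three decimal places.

Proportion female at birth = 100 / (100 + 104) = 0.49020.
Weighting each age-specific rate by interval width and survival:
  15–19: 5 × 0.097 × 0.9930 = 0.48161
  20–24: 5 × 0.174 × 0.9900 = 0.86130
  25–29: 5 × 0.248 × 0.9822 = 1.21793
  30–34: 5 × 0.185 × 0.9759 = 0.90271
  35–39: 5 × 0.092 × 0.9684 = 0.44546
  40–44: 5 × 0.039 × 0.9543 = 0.18609
  45–49: 5 × 0.008 × 0.9368 = 0.03747
Sum = 4.13257
NRR = 0.49020 × 4.13257 = 2.02579

2.026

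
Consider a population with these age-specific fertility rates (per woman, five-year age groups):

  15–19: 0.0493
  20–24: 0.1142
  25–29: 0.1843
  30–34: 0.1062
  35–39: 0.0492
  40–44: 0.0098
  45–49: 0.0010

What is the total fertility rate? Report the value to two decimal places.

2.57

Sum of ASFRs = 0.0493 + 0.1142 + 0.1843 + 0.1062 + 0.0492 + 0.0098 + 0.0010 = 0.5140
TFR = 5 × 0.5140 = 2.57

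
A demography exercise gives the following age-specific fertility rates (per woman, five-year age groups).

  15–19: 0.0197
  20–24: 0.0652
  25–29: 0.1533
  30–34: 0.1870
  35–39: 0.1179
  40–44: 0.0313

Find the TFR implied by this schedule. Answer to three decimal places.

2.872

Sum of ASFRs = 0.0197 + 0.0652 + 0.1533 + 0.1870 + 0.1179 + 0.0313 = 0.5744
TFR = 5 × 0.5744 = 2.872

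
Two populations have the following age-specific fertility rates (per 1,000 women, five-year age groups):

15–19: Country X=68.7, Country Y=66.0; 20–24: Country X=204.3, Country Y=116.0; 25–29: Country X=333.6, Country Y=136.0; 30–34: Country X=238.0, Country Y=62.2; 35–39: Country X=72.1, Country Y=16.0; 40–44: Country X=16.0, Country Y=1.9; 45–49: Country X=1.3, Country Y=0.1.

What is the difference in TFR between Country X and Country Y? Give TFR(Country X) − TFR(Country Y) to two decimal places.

Country X:
  Sum of ASFRs = 68.7 + 204.3 + 333.6 + 238.0 + 72.1 + 16.0 + 1.3 = 934.0
  TFR = 5 × 934.0 / 1000 = 4.67
Country Y:
  Sum of ASFRs = 66.0 + 116.0 + 136.0 + 62.2 + 16.0 + 1.9 + 0.1 = 398.2
  TFR = 5 × 398.2 / 1000 = 1.991
Difference = 4.67 − 1.991 = 2.679

2.68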